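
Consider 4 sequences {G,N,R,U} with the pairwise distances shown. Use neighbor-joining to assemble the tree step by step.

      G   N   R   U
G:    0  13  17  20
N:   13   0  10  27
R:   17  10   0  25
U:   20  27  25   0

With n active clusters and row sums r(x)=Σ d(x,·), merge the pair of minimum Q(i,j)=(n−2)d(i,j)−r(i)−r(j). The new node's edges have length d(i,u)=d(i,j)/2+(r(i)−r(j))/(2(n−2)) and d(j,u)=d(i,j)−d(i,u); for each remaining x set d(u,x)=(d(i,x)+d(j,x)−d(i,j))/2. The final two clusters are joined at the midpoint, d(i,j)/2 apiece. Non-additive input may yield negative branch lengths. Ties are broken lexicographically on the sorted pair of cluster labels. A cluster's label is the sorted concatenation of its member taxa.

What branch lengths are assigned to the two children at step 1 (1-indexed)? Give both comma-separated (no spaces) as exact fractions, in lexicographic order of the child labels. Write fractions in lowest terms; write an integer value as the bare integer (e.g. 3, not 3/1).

9/2,31/2

step 1: merge (G,U) at d=20, Q=-82; branch lengths G→9/2, U→31/2; new cluster GU
  updated: d(GU,N)=10, d(GU,R)=11
step 2: merge (GU,N) at d=10, Q=-31; branch lengths GU→11/2, N→9/2; new cluster GNU
  updated: d(GNU,R)=11/2
step 3: merge (GNU,R) at d=11/2; branch lengths GNU→11/4, R→11/4; new cluster GNRU
final tree: (((G:9/2,U:31/2):11/2,N:9/2):11/4,R:11/4)
total length: 71/2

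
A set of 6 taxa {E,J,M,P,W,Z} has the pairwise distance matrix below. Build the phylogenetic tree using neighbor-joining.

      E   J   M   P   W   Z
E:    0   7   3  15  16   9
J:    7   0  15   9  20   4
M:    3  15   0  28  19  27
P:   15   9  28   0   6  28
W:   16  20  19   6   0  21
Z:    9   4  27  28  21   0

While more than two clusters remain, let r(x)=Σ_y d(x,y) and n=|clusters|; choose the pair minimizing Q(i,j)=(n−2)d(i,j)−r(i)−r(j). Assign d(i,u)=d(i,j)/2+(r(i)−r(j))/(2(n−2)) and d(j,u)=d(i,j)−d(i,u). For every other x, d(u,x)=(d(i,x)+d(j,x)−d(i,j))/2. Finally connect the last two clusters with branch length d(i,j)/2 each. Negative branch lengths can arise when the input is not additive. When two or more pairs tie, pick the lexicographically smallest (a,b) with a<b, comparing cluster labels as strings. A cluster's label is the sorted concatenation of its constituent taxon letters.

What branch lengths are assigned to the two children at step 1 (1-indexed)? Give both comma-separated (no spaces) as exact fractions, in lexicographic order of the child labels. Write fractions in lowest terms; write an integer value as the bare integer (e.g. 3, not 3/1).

7/2,5/2

iteration 1: select P,W (d=6, Q=-144); attach at lengths (7/2, 5/2); label the merged cluster PW
  updated: d(E,PW)=25/2, d(J,PW)=23/2, d(M,PW)=41/2, d(PW,Z)=43/2
iteration 2: select E,M (d=3, Q=-88); attach at lengths (-25/6, 43/6); label the merged cluster EM
  updated: d(EM,J)=19/2, d(EM,PW)=15, d(EM,Z)=33/2
iteration 3: select EM,PW (d=15, Q=-59); attach at lengths (23/4, 37/4); label the merged cluster EMPW
  updated: d(EMPW,J)=3, d(EMPW,Z)=23/2
iteration 4: select EMPW,J (d=3, Q=-37/2); attach at lengths (21/4, -9/4); label the merged cluster EJMPW
  updated: d(EJMPW,Z)=25/4
iteration 5: select EJMPW,Z (d=25/4); attach at lengths (25/8, 25/8); label the merged cluster EJMPWZ
final tree: ((((E:-25/6,M:43/6):23/4,(P:7/2,W:5/2):37/4):21/4,J:-9/4):25/8,Z:25/8)
total length: 133/4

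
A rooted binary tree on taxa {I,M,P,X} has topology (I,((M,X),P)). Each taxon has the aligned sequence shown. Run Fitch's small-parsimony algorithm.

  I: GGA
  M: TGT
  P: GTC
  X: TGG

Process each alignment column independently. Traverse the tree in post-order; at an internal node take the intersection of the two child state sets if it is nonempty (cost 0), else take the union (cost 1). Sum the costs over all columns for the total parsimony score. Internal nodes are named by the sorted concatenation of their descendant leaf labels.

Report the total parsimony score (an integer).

MX@0: {T} ∩ {T} = {T} (intersection, +0)
MPX@0: {T} ∪ {G} = {G,T} (union, +1)
IMPX@0: {G} ∩ {G,T} = {G} (intersection, +0)
MX@1: {G} ∩ {G} = {G} (intersection, +0)
MPX@1: {G} ∪ {T} = {G,T} (union, +1)
IMPX@1: {G} ∩ {G,T} = {G} (intersection, +0)
MX@2: {T} ∪ {G} = {G,T} (union, +1)
MPX@2: {G,T} ∪ {C} = {C,G,T} (union, +1)
IMPX@2: {A} ∪ {C,G,T} = {A,C,G,T} (union, +1)
per-site changes: [1, 1, 3]; total = 5

5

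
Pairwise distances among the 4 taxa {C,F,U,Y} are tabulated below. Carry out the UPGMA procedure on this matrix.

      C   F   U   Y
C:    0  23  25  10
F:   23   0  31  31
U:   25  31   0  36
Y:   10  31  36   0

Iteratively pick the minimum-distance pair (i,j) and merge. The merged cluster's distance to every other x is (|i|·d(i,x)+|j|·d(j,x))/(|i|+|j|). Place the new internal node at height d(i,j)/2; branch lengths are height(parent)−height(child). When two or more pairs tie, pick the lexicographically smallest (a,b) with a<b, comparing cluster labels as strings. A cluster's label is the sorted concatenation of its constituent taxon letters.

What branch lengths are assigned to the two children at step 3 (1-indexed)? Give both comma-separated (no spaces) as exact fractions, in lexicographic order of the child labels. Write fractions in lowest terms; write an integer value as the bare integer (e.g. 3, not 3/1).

step 1: merge (C,Y) at d=10; branch lengths C→5, Y→5; new cluster CY
  updated: d(CY,F)=27, d(CY,U)=61/2
step 2: merge (CY,F) at d=27; branch lengths CY→17/2, F→27/2; new cluster CFY
  updated: d(CFY,U)=92/3
step 3: merge (CFY,U) at d=92/3; branch lengths CFY→11/6, U→46/3; new cluster CFUY
final tree: (((C:5,Y:5):17/2,F:27/2):11/6,U:46/3)
total length: 295/6

11/6,46/3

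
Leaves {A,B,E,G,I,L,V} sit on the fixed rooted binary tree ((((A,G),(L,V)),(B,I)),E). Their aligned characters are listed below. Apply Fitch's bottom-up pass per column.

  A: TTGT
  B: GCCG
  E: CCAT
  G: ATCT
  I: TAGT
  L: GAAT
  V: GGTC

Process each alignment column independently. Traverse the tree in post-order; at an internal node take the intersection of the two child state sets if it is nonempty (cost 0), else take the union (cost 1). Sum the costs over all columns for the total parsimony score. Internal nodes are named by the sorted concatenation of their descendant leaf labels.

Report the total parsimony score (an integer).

[col 0] AG: children A:{T}, G:{A} ∪→ {A,T}; cost 1
[col 0] LV: children L:{G}, V:{G} ∩→ {G}; cost 0
[col 0] AGLV: children AG:{A,T}, LV:{G} ∪→ {A,G,T}; cost 1
[col 0] BI: children B:{G}, I:{T} ∪→ {G,T}; cost 1
[col 0] ABGILV: children AGLV:{A,G,T}, BI:{G,T} ∩→ {G,T}; cost 0
[col 0] ABEGILV: children ABGILV:{G,T}, E:{C} ∪→ {C,G,T}; cost 1
[col 1] AG: children A:{T}, G:{T} ∩→ {T}; cost 0
[col 1] LV: children L:{A}, V:{G} ∪→ {A,G}; cost 1
[col 1] AGLV: children AG:{T}, LV:{A,G} ∪→ {A,G,T}; cost 1
[col 1] BI: children B:{C}, I:{A} ∪→ {A,C}; cost 1
[col 1] ABGILV: children AGLV:{A,G,T}, BI:{A,C} ∩→ {A}; cost 0
[col 1] ABEGILV: children ABGILV:{A}, E:{C} ∪→ {A,C}; cost 1
[col 2] AG: children A:{G}, G:{C} ∪→ {C,G}; cost 1
[col 2] LV: children L:{A}, V:{T} ∪→ {A,T}; cost 1
[col 2] AGLV: children AG:{C,G}, LV:{A,T} ∪→ {A,C,G,T}; cost 1
[col 2] BI: children B:{C}, I:{G} ∪→ {C,G}; cost 1
[col 2] ABGILV: children AGLV:{A,C,G,T}, BI:{C,G} ∩→ {C,G}; cost 0
[col 2] ABEGILV: children ABGILV:{C,G}, E:{A} ∪→ {A,C,G}; cost 1
[col 3] AG: children A:{T}, G:{T} ∩→ {T}; cost 0
[col 3] LV: children L:{T}, V:{C} ∪→ {C,T}; cost 1
[col 3] AGLV: children AG:{T}, LV:{C,T} ∩→ {T}; cost 0
[col 3] BI: children B:{G}, I:{T} ∪→ {G,T}; cost 1
[col 3] ABGILV: children AGLV:{T}, BI:{G,T} ∩→ {T}; cost 0
[col 3] ABEGILV: children ABGILV:{T}, E:{T} ∩→ {T}; cost 0
per-site changes: [4, 4, 5, 2]; total = 15

15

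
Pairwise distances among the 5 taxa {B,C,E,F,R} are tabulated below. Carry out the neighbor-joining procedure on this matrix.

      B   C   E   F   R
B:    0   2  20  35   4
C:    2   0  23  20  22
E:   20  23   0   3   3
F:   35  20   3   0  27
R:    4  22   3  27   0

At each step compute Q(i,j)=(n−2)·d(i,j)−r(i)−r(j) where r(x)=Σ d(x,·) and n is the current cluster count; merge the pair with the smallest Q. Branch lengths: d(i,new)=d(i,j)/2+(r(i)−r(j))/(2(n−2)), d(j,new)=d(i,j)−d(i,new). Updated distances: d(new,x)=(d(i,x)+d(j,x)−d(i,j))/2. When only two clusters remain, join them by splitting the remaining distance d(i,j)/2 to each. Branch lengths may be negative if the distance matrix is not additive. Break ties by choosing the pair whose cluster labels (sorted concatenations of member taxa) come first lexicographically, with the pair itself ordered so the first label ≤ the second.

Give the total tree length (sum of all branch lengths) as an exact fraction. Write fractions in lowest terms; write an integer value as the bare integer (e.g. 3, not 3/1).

115/4

1. join E+F (d=3, Q=-125) ⇒ EF; edges |E|=-9/2, |F|=15/2
  updated: d(B,EF)=26, d(C,EF)=20, d(EF,R)=27/2
2. join B+C (d=2, Q=-72) ⇒ BC; edges |B|=-2, |C|=4
  updated: d(BC,EF)=22, d(BC,R)=12
3. join BC+EF (d=22, Q=-95/2) ⇒ BCEF; edges |BC|=41/4, |EF|=47/4
  updated: d(BCEF,R)=7/4
4. join BCEF+R (d=7/4) ⇒ BCEFR; edges |BCEF|=7/8, |R|=7/8
final tree: (((B:-2,C:4):41/4,(E:-9/2,F:15/2):47/4):7/8,R:7/8)
total length: 115/4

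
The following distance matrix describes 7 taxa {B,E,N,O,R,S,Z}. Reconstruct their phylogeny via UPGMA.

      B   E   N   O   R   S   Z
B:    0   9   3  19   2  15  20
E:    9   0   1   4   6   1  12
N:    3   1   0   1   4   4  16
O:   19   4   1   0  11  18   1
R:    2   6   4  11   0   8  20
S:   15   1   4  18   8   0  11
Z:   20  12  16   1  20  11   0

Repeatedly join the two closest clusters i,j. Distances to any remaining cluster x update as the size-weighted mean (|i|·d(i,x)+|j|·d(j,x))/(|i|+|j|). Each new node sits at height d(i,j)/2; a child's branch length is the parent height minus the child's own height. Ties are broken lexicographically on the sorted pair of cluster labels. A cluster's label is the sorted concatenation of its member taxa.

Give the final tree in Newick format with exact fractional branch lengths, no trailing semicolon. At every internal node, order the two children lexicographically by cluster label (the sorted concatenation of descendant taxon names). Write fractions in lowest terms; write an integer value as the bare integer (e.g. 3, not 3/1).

iteration 1: select E,N (d=1); attach at lengths (1/2, 1/2); label the merged cluster EN
  updated: d(B,EN)=6, d(EN,O)=5/2, d(EN,R)=5, d(EN,S)=5/2, d(EN,Z)=14
iteration 2: select O,Z (d=1); attach at lengths (1/2, 1/2); label the merged cluster OZ
  updated: d(B,OZ)=39/2, d(EN,OZ)=33/4, d(OZ,R)=31/2, d(OZ,S)=29/2
iteration 3: select B,R (d=2); attach at lengths (1, 1); label the merged cluster BR
  updated: d(BR,EN)=11/2, d(BR,OZ)=35/2, d(BR,S)=23/2
iteration 4: select EN,S (d=5/2); attach at lengths (3/4, 5/4); label the merged cluster ENS
  updated: d(BR,ENS)=15/2, d(ENS,OZ)=31/3
iteration 5: select BR,ENS (d=15/2); attach at lengths (11/4, 5/2); label the merged cluster BENRS
  updated: d(BENRS,OZ)=66/5
iteration 6: select BENRS,OZ (d=66/5); attach at lengths (57/20, 61/10); label the merged cluster BENORSZ
final tree: (((B:1,R:1):11/4,((E:1/2,N:1/2):3/4,S:5/4):5/2):57/20,(O:1/2,Z:1/2):61/10)
total length: 101/5

(((B:1,R:1):11/4,((E:1/2,N:1/2):3/4,S:5/4):5/2):57/20,(O:1/2,Z:1/2):61/10)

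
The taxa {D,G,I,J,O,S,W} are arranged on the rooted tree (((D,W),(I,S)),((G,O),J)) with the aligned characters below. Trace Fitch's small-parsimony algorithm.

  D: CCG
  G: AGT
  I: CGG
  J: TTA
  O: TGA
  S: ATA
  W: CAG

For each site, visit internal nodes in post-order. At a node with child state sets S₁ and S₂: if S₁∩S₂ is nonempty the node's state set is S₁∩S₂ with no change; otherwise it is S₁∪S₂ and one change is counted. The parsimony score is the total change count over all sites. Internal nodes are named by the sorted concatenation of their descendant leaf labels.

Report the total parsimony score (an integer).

DW@0: {C} ∩ {C} = {C} (intersection, +0)
IS@0: {C} ∪ {A} = {A,C} (union, +1)
DISW@0: {C} ∩ {A,C} = {C} (intersection, +0)
GO@0: {A} ∪ {T} = {A,T} (union, +1)
GJO@0: {A,T} ∩ {T} = {T} (intersection, +0)
DGIJOSW@0: {C} ∪ {T} = {C,T} (union, +1)
DW@1: {C} ∪ {A} = {A,C} (union, +1)
IS@1: {G} ∪ {T} = {G,T} (union, +1)
DISW@1: {A,C} ∪ {G,T} = {A,C,G,T} (union, +1)
GO@1: {G} ∩ {G} = {G} (intersection, +0)
GJO@1: {G} ∪ {T} = {G,T} (union, +1)
DGIJOSW@1: {A,C,G,T} ∩ {G,T} = {G,T} (intersection, +0)
DW@2: {G} ∩ {G} = {G} (intersection, +0)
IS@2: {G} ∪ {A} = {A,G} (union, +1)
DISW@2: {G} ∩ {A,G} = {G} (intersection, +0)
GO@2: {T} ∪ {A} = {A,T} (union, +1)
GJO@2: {A,T} ∩ {A} = {A} (intersection, +0)
DGIJOSW@2: {G} ∪ {A} = {A,G} (union, +1)
per-site changes: [3, 4, 3]; total = 10

10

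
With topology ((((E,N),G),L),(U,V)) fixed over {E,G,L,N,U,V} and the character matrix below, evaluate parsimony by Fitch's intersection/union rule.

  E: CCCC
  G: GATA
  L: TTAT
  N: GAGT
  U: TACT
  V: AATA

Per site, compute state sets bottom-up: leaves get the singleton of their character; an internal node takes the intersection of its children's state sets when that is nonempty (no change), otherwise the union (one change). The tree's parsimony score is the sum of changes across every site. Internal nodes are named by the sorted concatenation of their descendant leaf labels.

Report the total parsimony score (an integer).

site 0, node EN: E={C} ∪ N={G} → {C,G} (+1)
site 0, node EGN: EN={C,G} ∩ G={G} → {G} (+0)
site 0, node EGLN: EGN={G} ∪ L={T} → {G,T} (+1)
site 0, node UV: U={T} ∪ V={A} → {A,T} (+1)
site 0, node EGLNUV: EGLN={G,T} ∩ UV={A,T} → {T} (+0)
site 1, node EN: E={C} ∪ N={A} → {A,C} (+1)
site 1, node EGN: EN={A,C} ∩ G={A} → {A} (+0)
site 1, node EGLN: EGN={A} ∪ L={T} → {A,T} (+1)
site 1, node UV: U={A} ∩ V={A} → {A} (+0)
site 1, node EGLNUV: EGLN={A,T} ∩ UV={A} → {A} (+0)
site 2, node EN: E={C} ∪ N={G} → {C,G} (+1)
site 2, node EGN: EN={C,G} ∪ G={T} → {C,G,T} (+1)
site 2, node EGLN: EGN={C,G,T} ∪ L={A} → {A,C,G,T} (+1)
site 2, node UV: U={C} ∪ V={T} → {C,T} (+1)
site 2, node EGLNUV: EGLN={A,C,G,T} ∩ UV={C,T} → {C,T} (+0)
site 3, node EN: E={C} ∪ N={T} → {C,T} (+1)
site 3, node EGN: EN={C,T} ∪ G={A} → {A,C,T} (+1)
site 3, node EGLN: EGN={A,C,T} ∩ L={T} → {T} (+0)
site 3, node UV: U={T} ∪ V={A} → {A,T} (+1)
site 3, node EGLNUV: EGLN={T} ∩ UV={A,T} → {T} (+0)
per-site changes: [3, 2, 4, 3]; total = 12

12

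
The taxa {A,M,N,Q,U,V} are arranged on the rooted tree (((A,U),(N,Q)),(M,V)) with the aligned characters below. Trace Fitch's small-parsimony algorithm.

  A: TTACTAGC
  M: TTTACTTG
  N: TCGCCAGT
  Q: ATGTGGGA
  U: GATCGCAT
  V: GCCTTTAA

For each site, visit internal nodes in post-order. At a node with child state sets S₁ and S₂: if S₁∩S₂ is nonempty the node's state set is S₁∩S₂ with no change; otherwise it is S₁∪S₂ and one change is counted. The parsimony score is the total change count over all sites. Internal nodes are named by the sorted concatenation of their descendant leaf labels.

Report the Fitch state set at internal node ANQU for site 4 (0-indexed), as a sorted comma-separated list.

[col 0] AU: children A:{T}, U:{G} ∪→ {G,T}; cost 1
[col 0] NQ: children N:{T}, Q:{A} ∪→ {A,T}; cost 1
[col 0] ANQU: children AU:{G,T}, NQ:{A,T} ∩→ {T}; cost 0
[col 0] MV: children M:{T}, V:{G} ∪→ {G,T}; cost 1
[col 0] AMNQUV: children ANQU:{T}, MV:{G,T} ∩→ {T}; cost 0
[col 1] AU: children A:{T}, U:{A} ∪→ {A,T}; cost 1
[col 1] NQ: children N:{C}, Q:{T} ∪→ {C,T}; cost 1
[col 1] ANQU: children AU:{A,T}, NQ:{C,T} ∩→ {T}; cost 0
[col 1] MV: children M:{T}, V:{C} ∪→ {C,T}; cost 1
[col 1] AMNQUV: children ANQU:{T}, MV:{C,T} ∩→ {T}; cost 0
[col 2] AU: children A:{A}, U:{T} ∪→ {A,T}; cost 1
[col 2] NQ: children N:{G}, Q:{G} ∩→ {G}; cost 0
[col 2] ANQU: children AU:{A,T}, NQ:{G} ∪→ {A,G,T}; cost 1
[col 2] MV: children M:{T}, V:{C} ∪→ {C,T}; cost 1
[col 2] AMNQUV: children ANQU:{A,G,T}, MV:{C,T} ∩→ {T}; cost 0
[col 3] AU: children A:{C}, U:{C} ∩→ {C}; cost 0
[col 3] NQ: children N:{C}, Q:{T} ∪→ {C,T}; cost 1
[col 3] ANQU: children AU:{C}, NQ:{C,T} ∩→ {C}; cost 0
[col 3] MV: children M:{A}, V:{T} ∪→ {A,T}; cost 1
[col 3] AMNQUV: children ANQU:{C}, MV:{A,T} ∪→ {A,C,T}; cost 1
[col 4] AU: children A:{T}, U:{G} ∪→ {G,T}; cost 1
[col 4] NQ: children N:{C}, Q:{G} ∪→ {C,G}; cost 1
[col 4] ANQU: children AU:{G,T}, NQ:{C,G} ∩→ {G}; cost 0
[col 4] MV: children M:{C}, V:{T} ∪→ {C,T}; cost 1
[col 4] AMNQUV: children ANQU:{G}, MV:{C,T} ∪→ {C,G,T}; cost 1
[col 5] AU: children A:{A}, U:{C} ∪→ {A,C}; cost 1
[col 5] NQ: children N:{A}, Q:{G} ∪→ {A,G}; cost 1
[col 5] ANQU: children AU:{A,C}, NQ:{A,G} ∩→ {A}; cost 0
[col 5] MV: children M:{T}, V:{T} ∩→ {T}; cost 0
[col 5] AMNQUV: children ANQU:{A}, MV:{T} ∪→ {A,T}; cost 1
[col 6] AU: children A:{G}, U:{A} ∪→ {A,G}; cost 1
[col 6] NQ: children N:{G}, Q:{G} ∩→ {G}; cost 0
[col 6] ANQU: children AU:{A,G}, NQ:{G} ∩→ {G}; cost 0
[col 6] MV: children M:{T}, V:{A} ∪→ {A,T}; cost 1
[col 6] AMNQUV: children ANQU:{G}, MV:{A,T} ∪→ {A,G,T}; cost 1
[col 7] AU: children A:{C}, U:{T} ∪→ {C,T}; cost 1
[col 7] NQ: children N:{T}, Q:{A} ∪→ {A,T}; cost 1
[col 7] ANQU: children AU:{C,T}, NQ:{A,T} ∩→ {T}; cost 0
[col 7] MV: children M:{G}, V:{A} ∪→ {A,G}; cost 1
[col 7] AMNQUV: children ANQU:{T}, MV:{A,G} ∪→ {A,G,T}; cost 1
per-site changes: [3, 3, 3, 3, 4, 3, 3, 4]; total = 26

G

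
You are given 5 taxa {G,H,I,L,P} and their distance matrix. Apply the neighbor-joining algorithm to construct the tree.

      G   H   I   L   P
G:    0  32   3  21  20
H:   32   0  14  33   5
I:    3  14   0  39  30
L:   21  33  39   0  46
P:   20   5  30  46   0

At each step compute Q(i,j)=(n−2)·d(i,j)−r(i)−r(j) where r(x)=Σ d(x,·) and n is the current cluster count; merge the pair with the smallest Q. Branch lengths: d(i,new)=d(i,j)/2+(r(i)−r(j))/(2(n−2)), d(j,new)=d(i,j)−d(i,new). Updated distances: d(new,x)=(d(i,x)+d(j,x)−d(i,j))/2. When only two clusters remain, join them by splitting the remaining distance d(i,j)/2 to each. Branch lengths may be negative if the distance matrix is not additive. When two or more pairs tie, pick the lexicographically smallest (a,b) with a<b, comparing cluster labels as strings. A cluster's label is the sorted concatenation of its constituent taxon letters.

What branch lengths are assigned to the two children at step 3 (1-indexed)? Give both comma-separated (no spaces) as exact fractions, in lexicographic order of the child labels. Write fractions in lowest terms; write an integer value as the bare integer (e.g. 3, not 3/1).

23/4,57/4

iteration 1: select H,P (d=5, Q=-170); attach at lengths (-1/3, 16/3); label the merged cluster HP
  updated: d(G,HP)=47/2, d(HP,I)=39/2, d(HP,L)=37
iteration 2: select G,I (d=3, Q=-103); attach at lengths (-2, 5); label the merged cluster GI
  updated: d(GI,HP)=20, d(GI,L)=57/2
iteration 3: select GI,HP (d=20, Q=-171/2); attach at lengths (23/4, 57/4); label the merged cluster GHIP
  updated: d(GHIP,L)=91/4
iteration 4: select GHIP,L (d=91/4); attach at lengths (91/8, 91/8); label the merged cluster GHILP
final tree: (((G:-2,I:5):23/4,(H:-1/3,P:16/3):57/4):91/8,L:91/8)
total length: 203/4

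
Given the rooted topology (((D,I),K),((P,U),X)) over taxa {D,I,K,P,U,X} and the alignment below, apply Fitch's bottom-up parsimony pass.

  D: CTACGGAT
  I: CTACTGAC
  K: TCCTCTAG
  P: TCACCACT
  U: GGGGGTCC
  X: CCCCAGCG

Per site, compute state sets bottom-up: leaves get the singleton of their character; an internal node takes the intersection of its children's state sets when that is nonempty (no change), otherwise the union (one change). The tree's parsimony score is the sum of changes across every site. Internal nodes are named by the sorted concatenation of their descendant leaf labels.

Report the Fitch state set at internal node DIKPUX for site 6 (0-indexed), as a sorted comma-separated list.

DI@0: {C} ∩ {C} = {C} (intersection, +0)
DIK@0: {C} ∪ {T} = {C,T} (union, +1)
PU@0: {T} ∪ {G} = {G,T} (union, +1)
PUX@0: {G,T} ∪ {C} = {C,G,T} (union, +1)
DIKPUX@0: {C,T} ∩ {C,G,T} = {C,T} (intersection, +0)
DI@1: {T} ∩ {T} = {T} (intersection, +0)
DIK@1: {T} ∪ {C} = {C,T} (union, +1)
PU@1: {C} ∪ {G} = {C,G} (union, +1)
PUX@1: {C,G} ∩ {C} = {C} (intersection, +0)
DIKPUX@1: {C,T} ∩ {C} = {C} (intersection, +0)
DI@2: {A} ∩ {A} = {A} (intersection, +0)
DIK@2: {A} ∪ {C} = {A,C} (union, +1)
PU@2: {A} ∪ {G} = {A,G} (union, +1)
PUX@2: {A,G} ∪ {C} = {A,C,G} (union, +1)
DIKPUX@2: {A,C} ∩ {A,C,G} = {A,C} (intersection, +0)
DI@3: {C} ∩ {C} = {C} (intersection, +0)
DIK@3: {C} ∪ {T} = {C,T} (union, +1)
PU@3: {C} ∪ {G} = {C,G} (union, +1)
PUX@3: {C,G} ∩ {C} = {C} (intersection, +0)
DIKPUX@3: {C,T} ∩ {C} = {C} (intersection, +0)
DI@4: {G} ∪ {T} = {G,T} (union, +1)
DIK@4: {G,T} ∪ {C} = {C,G,T} (union, +1)
PU@4: {C} ∪ {G} = {C,G} (union, +1)
PUX@4: {C,G} ∪ {A} = {A,C,G} (union, +1)
DIKPUX@4: {C,G,T} ∩ {A,C,G} = {C,G} (intersection, +0)
DI@5: {G} ∩ {G} = {G} (intersection, +0)
DIK@5: {G} ∪ {T} = {G,T} (union, +1)
PU@5: {A} ∪ {T} = {A,T} (union, +1)
PUX@5: {A,T} ∪ {G} = {A,G,T} (union, +1)
DIKPUX@5: {G,T} ∩ {A,G,T} = {G,T} (intersection, +0)
DI@6: {A} ∩ {A} = {A} (intersection, +0)
DIK@6: {A} ∩ {A} = {A} (intersection, +0)
PU@6: {C} ∩ {C} = {C} (intersection, +0)
PUX@6: {C} ∩ {C} = {C} (intersection, +0)
DIKPUX@6: {A} ∪ {C} = {A,C} (union, +1)
DI@7: {T} ∪ {C} = {C,T} (union, +1)
DIK@7: {C,T} ∪ {G} = {C,G,T} (union, +1)
PU@7: {T} ∪ {C} = {C,T} (union, +1)
PUX@7: {C,T} ∪ {G} = {C,G,T} (union, +1)
DIKPUX@7: {C,G,T} ∩ {C,G,T} = {C,G,T} (intersection, +0)
per-site changes: [3, 2, 3, 2, 4, 3, 1, 4]; total = 22

A,C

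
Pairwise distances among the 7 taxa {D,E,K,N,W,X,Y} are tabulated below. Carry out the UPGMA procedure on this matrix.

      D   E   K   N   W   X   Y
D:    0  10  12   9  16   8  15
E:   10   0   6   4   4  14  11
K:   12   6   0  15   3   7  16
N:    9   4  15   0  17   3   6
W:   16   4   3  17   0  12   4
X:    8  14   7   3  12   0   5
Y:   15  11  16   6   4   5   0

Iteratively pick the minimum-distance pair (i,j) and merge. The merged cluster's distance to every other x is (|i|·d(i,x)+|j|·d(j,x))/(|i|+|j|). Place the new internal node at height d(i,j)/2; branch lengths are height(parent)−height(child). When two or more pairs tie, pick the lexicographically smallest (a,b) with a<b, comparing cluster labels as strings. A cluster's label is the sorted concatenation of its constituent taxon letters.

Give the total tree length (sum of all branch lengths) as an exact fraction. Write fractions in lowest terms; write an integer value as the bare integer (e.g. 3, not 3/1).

301/12

iteration 1: select K,W (d=3); attach at lengths (3/2, 3/2); label the merged cluster KW
  updated: d(D,KW)=14, d(E,KW)=5, d(KW,N)=16, d(KW,X)=19/2, d(KW,Y)=10
iteration 2: select N,X (d=3); attach at lengths (3/2, 3/2); label the merged cluster NX
  updated: d(D,NX)=17/2, d(E,NX)=9, d(KW,NX)=51/4, d(NX,Y)=11/2
iteration 3: select E,KW (d=5); attach at lengths (5/2, 1); label the merged cluster EKW
  updated: d(D,EKW)=38/3, d(EKW,NX)=23/2, d(EKW,Y)=31/3
iteration 4: select NX,Y (d=11/2); attach at lengths (5/4, 11/4); label the merged cluster NXY
  updated: d(D,NXY)=32/3, d(EKW,NXY)=100/9
iteration 5: select D,NXY (d=32/3); attach at lengths (16/3, 31/12); label the merged cluster DNXY
  updated: d(DNXY,EKW)=23/2
iteration 6: select DNXY,EKW (d=23/2); attach at lengths (5/12, 13/4); label the merged cluster DEKNWXY
final tree: ((D:16/3,((N:3/2,X:3/2):5/4,Y:11/4):31/12):5/12,(E:5/2,(K:3/2,W:3/2):1):13/4)
total length: 301/12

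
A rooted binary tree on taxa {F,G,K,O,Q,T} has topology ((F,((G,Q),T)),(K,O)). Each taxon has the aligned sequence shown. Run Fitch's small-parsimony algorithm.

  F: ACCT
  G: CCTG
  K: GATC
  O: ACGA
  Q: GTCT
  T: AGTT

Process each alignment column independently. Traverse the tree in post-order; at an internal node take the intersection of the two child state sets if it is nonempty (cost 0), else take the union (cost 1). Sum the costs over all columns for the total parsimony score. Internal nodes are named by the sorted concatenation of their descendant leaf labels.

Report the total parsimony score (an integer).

GQ@0: {C} ∪ {G} = {C,G} (union, +1)
GQT@0: {C,G} ∪ {A} = {A,C,G} (union, +1)
FGQT@0: {A} ∩ {A,C,G} = {A} (intersection, +0)
KO@0: {G} ∪ {A} = {A,G} (union, +1)
FGKOQT@0: {A} ∩ {A,G} = {A} (intersection, +0)
GQ@1: {C} ∪ {T} = {C,T} (union, +1)
GQT@1: {C,T} ∪ {G} = {C,G,T} (union, +1)
FGQT@1: {C} ∩ {C,G,T} = {C} (intersection, +0)
KO@1: {A} ∪ {C} = {A,C} (union, +1)
FGKOQT@1: {C} ∩ {A,C} = {C} (intersection, +0)
GQ@2: {T} ∪ {C} = {C,T} (union, +1)
GQT@2: {C,T} ∩ {T} = {T} (intersection, +0)
FGQT@2: {C} ∪ {T} = {C,T} (union, +1)
KO@2: {T} ∪ {G} = {G,T} (union, +1)
FGKOQT@2: {C,T} ∩ {G,T} = {T} (intersection, +0)
GQ@3: {G} ∪ {T} = {G,T} (union, +1)
GQT@3: {G,T} ∩ {T} = {T} (intersection, +0)
FGQT@3: {T} ∩ {T} = {T} (intersection, +0)
KO@3: {C} ∪ {A} = {A,C} (union, +1)
FGKOQT@3: {T} ∪ {A,C} = {A,C,T} (union, +1)
per-site changes: [3, 3, 3, 3]; total = 12

12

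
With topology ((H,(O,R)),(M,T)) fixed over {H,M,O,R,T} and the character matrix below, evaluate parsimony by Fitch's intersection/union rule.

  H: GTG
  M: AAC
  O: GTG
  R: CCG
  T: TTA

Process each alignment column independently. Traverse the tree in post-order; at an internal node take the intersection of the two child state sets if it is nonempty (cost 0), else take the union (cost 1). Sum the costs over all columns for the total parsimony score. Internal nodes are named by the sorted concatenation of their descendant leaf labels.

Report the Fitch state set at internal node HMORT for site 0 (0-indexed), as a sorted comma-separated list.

A,G,T

site 0, node OR: O={G} ∪ R={C} → {C,G} (+1)
site 0, node HOR: H={G} ∩ OR={C,G} → {G} (+0)
site 0, node MT: M={A} ∪ T={T} → {A,T} (+1)
site 0, node HMORT: HOR={G} ∪ MT={A,T} → {A,G,T} (+1)
site 1, node OR: O={T} ∪ R={C} → {C,T} (+1)
site 1, node HOR: H={T} ∩ OR={C,T} → {T} (+0)
site 1, node MT: M={A} ∪ T={T} → {A,T} (+1)
site 1, node HMORT: HOR={T} ∩ MT={A,T} → {T} (+0)
site 2, node OR: O={G} ∩ R={G} → {G} (+0)
site 2, node HOR: H={G} ∩ OR={G} → {G} (+0)
site 2, node MT: M={C} ∪ T={A} → {A,C} (+1)
site 2, node HMORT: HOR={G} ∪ MT={A,C} → {A,C,G} (+1)
per-site changes: [3, 2, 2]; total = 7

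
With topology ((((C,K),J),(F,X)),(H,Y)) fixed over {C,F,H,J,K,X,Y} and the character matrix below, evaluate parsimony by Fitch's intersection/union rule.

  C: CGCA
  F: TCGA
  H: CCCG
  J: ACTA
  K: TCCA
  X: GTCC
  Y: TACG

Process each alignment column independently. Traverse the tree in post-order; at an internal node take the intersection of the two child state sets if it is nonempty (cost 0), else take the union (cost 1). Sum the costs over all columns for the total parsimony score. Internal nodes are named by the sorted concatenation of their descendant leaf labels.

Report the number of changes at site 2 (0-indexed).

2

CK@0: {C} ∪ {T} = {C,T} (union, +1)
CJK@0: {C,T} ∪ {A} = {A,C,T} (union, +1)
FX@0: {T} ∪ {G} = {G,T} (union, +1)
CFJKX@0: {A,C,T} ∩ {G,T} = {T} (intersection, +0)
HY@0: {C} ∪ {T} = {C,T} (union, +1)
CFHJKXY@0: {T} ∩ {C,T} = {T} (intersection, +0)
CK@1: {G} ∪ {C} = {C,G} (union, +1)
CJK@1: {C,G} ∩ {C} = {C} (intersection, +0)
FX@1: {C} ∪ {T} = {C,T} (union, +1)
CFJKX@1: {C} ∩ {C,T} = {C} (intersection, +0)
HY@1: {C} ∪ {A} = {A,C} (union, +1)
CFHJKXY@1: {C} ∩ {A,C} = {C} (intersection, +0)
CK@2: {C} ∩ {C} = {C} (intersection, +0)
CJK@2: {C} ∪ {T} = {C,T} (union, +1)
FX@2: {G} ∪ {C} = {C,G} (union, +1)
CFJKX@2: {C,T} ∩ {C,G} = {C} (intersection, +0)
HY@2: {C} ∩ {C} = {C} (intersection, +0)
CFHJKXY@2: {C} ∩ {C} = {C} (intersection, +0)
CK@3: {A} ∩ {A} = {A} (intersection, +0)
CJK@3: {A} ∩ {A} = {A} (intersection, +0)
FX@3: {A} ∪ {C} = {A,C} (union, +1)
CFJKX@3: {A} ∩ {A,C} = {A} (intersection, +0)
HY@3: {G} ∩ {G} = {G} (intersection, +0)
CFHJKXY@3: {A} ∪ {G} = {A,G} (union, +1)
per-site changes: [4, 3, 2, 2]; total = 11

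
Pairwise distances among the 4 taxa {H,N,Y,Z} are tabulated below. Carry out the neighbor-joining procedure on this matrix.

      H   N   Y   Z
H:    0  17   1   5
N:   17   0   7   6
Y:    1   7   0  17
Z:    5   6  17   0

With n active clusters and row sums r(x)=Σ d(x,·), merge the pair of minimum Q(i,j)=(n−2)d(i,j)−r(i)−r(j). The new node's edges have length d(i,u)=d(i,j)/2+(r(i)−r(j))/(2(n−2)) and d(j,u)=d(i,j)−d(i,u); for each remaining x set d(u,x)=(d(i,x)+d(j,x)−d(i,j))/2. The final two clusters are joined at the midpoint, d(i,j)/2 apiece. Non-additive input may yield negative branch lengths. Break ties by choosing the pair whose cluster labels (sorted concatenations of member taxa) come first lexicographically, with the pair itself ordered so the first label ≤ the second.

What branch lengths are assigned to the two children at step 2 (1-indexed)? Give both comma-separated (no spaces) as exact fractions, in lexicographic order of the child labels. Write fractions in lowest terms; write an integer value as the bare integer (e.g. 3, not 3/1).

step 1: merge (H,Y) at d=1, Q=-46; branch lengths H→0, Y→1; new cluster HY
  updated: d(HY,N)=23/2, d(HY,Z)=21/2
step 2: merge (HY,N) at d=23/2, Q=-28; branch lengths HY→8, N→7/2; new cluster HNY
  updated: d(HNY,Z)=5/2
step 3: merge (HNY,Z) at d=5/2; branch lengths HNY→5/4, Z→5/4; new cluster HNYZ
final tree: (((H:0,Y:1):8,N:7/2):5/4,Z:5/4)
total length: 15

8,7/2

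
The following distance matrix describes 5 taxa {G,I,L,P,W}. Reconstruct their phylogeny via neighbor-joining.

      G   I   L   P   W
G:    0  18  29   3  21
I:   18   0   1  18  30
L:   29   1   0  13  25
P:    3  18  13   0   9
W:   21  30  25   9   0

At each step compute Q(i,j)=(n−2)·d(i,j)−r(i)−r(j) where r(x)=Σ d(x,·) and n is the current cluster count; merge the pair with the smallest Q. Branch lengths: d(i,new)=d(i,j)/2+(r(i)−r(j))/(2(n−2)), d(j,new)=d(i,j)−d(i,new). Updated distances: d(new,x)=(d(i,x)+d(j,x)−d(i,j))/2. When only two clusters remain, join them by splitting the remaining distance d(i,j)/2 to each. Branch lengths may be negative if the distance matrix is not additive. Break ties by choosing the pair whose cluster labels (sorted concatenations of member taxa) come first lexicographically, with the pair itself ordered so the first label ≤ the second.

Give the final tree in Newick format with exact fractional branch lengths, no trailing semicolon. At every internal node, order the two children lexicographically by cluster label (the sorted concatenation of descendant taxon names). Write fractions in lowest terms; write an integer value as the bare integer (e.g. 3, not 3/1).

step 1: merge (I,L) at d=1, Q=-132; branch lengths I→1/3, L→2/3; new cluster IL
  updated: d(G,IL)=23, d(IL,P)=15, d(IL,W)=27
step 2: merge (G,P) at d=3, Q=-68; branch lengths G→13/2, P→-7/2; new cluster GP
  updated: d(GP,IL)=35/2, d(GP,W)=27/2
step 3: merge (GP,IL) at d=35/2, Q=-58; branch lengths GP→2, IL→31/2; new cluster GILP
  updated: d(GILP,W)=23/2
step 4: merge (GILP,W) at d=23/2; branch lengths GILP→23/4, W→23/4; new cluster GILPW
final tree: (((G:13/2,P:-7/2):2,(I:1/3,L:2/3):31/2):23/4,W:23/4)
total length: 33

(((G:13/2,P:-7/2):2,(I:1/3,L:2/3):31/2):23/4,W:23/4)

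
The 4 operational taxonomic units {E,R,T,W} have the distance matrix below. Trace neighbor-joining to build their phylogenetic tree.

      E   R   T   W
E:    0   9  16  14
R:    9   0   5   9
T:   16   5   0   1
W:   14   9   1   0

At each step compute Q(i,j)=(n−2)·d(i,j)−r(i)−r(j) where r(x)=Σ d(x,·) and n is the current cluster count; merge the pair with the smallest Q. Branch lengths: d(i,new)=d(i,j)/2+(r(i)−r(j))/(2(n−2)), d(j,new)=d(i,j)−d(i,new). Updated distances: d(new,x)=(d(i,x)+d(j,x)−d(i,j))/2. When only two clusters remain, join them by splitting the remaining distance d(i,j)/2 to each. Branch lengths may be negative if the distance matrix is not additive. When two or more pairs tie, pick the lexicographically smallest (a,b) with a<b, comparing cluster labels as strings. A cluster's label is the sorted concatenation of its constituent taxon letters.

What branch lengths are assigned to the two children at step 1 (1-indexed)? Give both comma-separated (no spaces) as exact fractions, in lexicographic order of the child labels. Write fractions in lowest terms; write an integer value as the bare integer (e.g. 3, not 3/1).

iteration 1: select E,R (d=9, Q=-44); attach at lengths (17/2, 1/2); label the merged cluster ER
  updated: d(ER,T)=6, d(ER,W)=7
iteration 2: select ER,T (d=6, Q=-14); attach at lengths (6, 0); label the merged cluster ERT
  updated: d(ERT,W)=1
iteration 3: select ERT,W (d=1); attach at lengths (1/2, 1/2); label the merged cluster ERTW
final tree: (((E:17/2,R:1/2):6,T:0):1/2,W:1/2)
total length: 16

17/2,1/2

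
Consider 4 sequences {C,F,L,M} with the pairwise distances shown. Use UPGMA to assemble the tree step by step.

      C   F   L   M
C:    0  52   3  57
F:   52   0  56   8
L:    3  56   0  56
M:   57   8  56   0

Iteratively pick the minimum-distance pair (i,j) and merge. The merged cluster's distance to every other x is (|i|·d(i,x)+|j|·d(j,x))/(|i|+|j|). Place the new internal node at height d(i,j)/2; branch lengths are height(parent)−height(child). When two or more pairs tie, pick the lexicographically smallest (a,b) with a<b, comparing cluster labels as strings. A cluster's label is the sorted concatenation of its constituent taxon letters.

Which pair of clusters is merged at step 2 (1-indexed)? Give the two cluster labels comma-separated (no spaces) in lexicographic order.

iteration 1: select C,L (d=3); attach at lengths (3/2, 3/2); label the merged cluster CL
  updated: d(CL,F)=54, d(CL,M)=113/2
iteration 2: select F,M (d=8); attach at lengths (4, 4); label the merged cluster FM
  updated: d(CL,FM)=221/4
iteration 3: select CL,FM (d=221/4); attach at lengths (209/8, 189/8); label the merged cluster CFLM
final tree: ((C:3/2,L:3/2):209/8,(F:4,M:4):189/8)
total length: 243/4

F,M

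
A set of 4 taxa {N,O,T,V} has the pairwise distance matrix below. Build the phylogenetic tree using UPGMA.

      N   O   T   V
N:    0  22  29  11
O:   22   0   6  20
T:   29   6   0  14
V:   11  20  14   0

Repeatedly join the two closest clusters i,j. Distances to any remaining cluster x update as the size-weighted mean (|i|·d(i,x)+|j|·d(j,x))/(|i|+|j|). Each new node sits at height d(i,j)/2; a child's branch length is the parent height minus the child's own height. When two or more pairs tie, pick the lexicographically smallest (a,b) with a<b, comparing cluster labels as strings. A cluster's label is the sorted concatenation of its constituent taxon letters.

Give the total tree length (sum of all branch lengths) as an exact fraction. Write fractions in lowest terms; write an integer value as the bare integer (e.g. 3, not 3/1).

119/4

iteration 1: select O,T (d=6); attach at lengths (3, 3); label the merged cluster OT
  updated: d(N,OT)=51/2, d(OT,V)=17
iteration 2: select N,V (d=11); attach at lengths (11/2, 11/2); label the merged cluster NV
  updated: d(NV,OT)=85/4
iteration 3: select NV,OT (d=85/4); attach at lengths (41/8, 61/8); label the merged cluster NOTV
final tree: ((N:11/2,V:11/2):41/8,(O:3,T:3):61/8)
total length: 119/4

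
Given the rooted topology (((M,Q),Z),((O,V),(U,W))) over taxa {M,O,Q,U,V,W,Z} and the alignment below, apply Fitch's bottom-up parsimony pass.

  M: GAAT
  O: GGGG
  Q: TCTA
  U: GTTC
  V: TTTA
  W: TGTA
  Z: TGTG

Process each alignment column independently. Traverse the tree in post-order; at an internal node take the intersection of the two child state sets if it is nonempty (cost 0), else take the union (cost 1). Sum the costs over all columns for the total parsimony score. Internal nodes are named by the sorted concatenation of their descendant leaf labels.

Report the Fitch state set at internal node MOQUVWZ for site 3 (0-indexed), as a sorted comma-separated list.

A

[col 0] MQ: children M:{G}, Q:{T} ∪→ {G,T}; cost 1
[col 0] MQZ: children MQ:{G,T}, Z:{T} ∩→ {T}; cost 0
[col 0] OV: children O:{G}, V:{T} ∪→ {G,T}; cost 1
[col 0] UW: children U:{G}, W:{T} ∪→ {G,T}; cost 1
[col 0] OUVW: children OV:{G,T}, UW:{G,T} ∩→ {G,T}; cost 0
[col 0] MOQUVWZ: children MQZ:{T}, OUVW:{G,T} ∩→ {T}; cost 0
[col 1] MQ: children M:{A}, Q:{C} ∪→ {A,C}; cost 1
[col 1] MQZ: children MQ:{A,C}, Z:{G} ∪→ {A,C,G}; cost 1
[col 1] OV: children O:{G}, V:{T} ∪→ {G,T}; cost 1
[col 1] UW: children U:{T}, W:{G} ∪→ {G,T}; cost 1
[col 1] OUVW: children OV:{G,T}, UW:{G,T} ∩→ {G,T}; cost 0
[col 1] MOQUVWZ: children MQZ:{A,C,G}, OUVW:{G,T} ∩→ {G}; cost 0
[col 2] MQ: children M:{A}, Q:{T} ∪→ {A,T}; cost 1
[col 2] MQZ: children MQ:{A,T}, Z:{T} ∩→ {T}; cost 0
[col 2] OV: children O:{G}, V:{T} ∪→ {G,T}; cost 1
[col 2] UW: children U:{T}, W:{T} ∩→ {T}; cost 0
[col 2] OUVW: children OV:{G,T}, UW:{T} ∩→ {T}; cost 0
[col 2] MOQUVWZ: children MQZ:{T}, OUVW:{T} ∩→ {T}; cost 0
[col 3] MQ: children M:{T}, Q:{A} ∪→ {A,T}; cost 1
[col 3] MQZ: children MQ:{A,T}, Z:{G} ∪→ {A,G,T}; cost 1
[col 3] OV: children O:{G}, V:{A} ∪→ {A,G}; cost 1
[col 3] UW: children U:{C}, W:{A} ∪→ {A,C}; cost 1
[col 3] OUVW: children OV:{A,G}, UW:{A,C} ∩→ {A}; cost 0
[col 3] MOQUVWZ: children MQZ:{A,G,T}, OUVW:{A} ∩→ {A}; cost 0
per-site changes: [3, 4, 2, 4]; total = 13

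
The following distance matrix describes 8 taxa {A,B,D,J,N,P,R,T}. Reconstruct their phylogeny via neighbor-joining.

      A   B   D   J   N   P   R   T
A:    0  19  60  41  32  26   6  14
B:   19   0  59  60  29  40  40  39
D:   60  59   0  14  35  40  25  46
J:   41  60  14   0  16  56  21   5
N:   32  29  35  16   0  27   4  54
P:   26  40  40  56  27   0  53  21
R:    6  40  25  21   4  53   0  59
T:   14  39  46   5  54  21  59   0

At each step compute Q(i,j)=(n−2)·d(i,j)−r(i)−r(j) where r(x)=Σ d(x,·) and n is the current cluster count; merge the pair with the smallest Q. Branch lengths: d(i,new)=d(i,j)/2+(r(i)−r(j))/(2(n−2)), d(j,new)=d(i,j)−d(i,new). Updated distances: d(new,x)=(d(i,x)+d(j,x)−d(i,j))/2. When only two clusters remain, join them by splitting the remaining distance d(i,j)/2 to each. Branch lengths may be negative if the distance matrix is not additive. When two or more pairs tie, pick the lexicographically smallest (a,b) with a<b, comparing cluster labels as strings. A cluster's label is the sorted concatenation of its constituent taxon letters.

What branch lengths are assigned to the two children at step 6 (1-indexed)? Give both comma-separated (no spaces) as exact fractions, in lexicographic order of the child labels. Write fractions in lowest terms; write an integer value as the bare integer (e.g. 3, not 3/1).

step 1: merge (J,T) at d=5, Q=-421; branch lengths J→5/12, T→55/12; new cluster JT
  updated: d(A,JT)=25, d(B,JT)=47, d(D,JT)=55/2, d(JT,N)=65/2, d(JT,P)=36, d(JT,R)=75/2
step 2: merge (D,JT) at d=55/2, Q=-629/2; branch lengths D→357/20, JT→193/20; new cluster DJT
  updated: d(A,DJT)=115/4, d(B,DJT)=157/4, d(DJT,N)=20, d(DJT,P)=97/4, d(DJT,R)=35/2
step 3: merge (N,R) at d=4, Q=-433/2; branch lengths N→15/16, R→49/16; new cluster NR
  updated: d(A,NR)=17, d(B,NR)=65/2, d(DJT,NR)=67/4, d(NR,P)=38
step 4: merge (A,B) at d=19, Q=-329/2; branch lengths A→17/6, B→97/6; new cluster AB
  updated: d(AB,DJT)=49/2, d(AB,NR)=61/4, d(AB,P)=47/2
step 5: merge (AB,NR) at d=61/4, Q=-411/4; branch lengths AB→95/16, NR→149/16; new cluster ABNR
  updated: d(ABNR,DJT)=13, d(ABNR,P)=185/8
step 6: merge (ABNR,DJT) at d=13, Q=-483/8; branch lengths ABNR→95/16, DJT→113/16; new cluster ABDJNRT
  updated: d(ABDJNRT,P)=275/16
step 7: merge (ABDJNRT,P) at d=275/16; branch lengths ABDJNRT→275/32, P→275/32; new cluster ABDJNPRT
final tree: ((((A:17/6,B:97/6):95/16,(N:15/16,R:49/16):149/16):95/16,(D:357/20,(J:5/12,T:55/12):193/20):113/16):275/32,P:275/32)
total length: 1615/16

95/16,113/16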